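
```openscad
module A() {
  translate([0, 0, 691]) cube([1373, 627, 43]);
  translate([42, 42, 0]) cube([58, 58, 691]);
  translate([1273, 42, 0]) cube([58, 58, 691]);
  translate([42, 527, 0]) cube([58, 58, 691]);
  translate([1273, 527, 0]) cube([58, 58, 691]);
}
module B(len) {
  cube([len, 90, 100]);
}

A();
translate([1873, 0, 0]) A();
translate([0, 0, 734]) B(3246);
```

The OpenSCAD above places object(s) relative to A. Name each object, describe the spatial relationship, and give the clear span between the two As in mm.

Second table starts at x = 1873; first ends at x = 1373; clear span = 1873 − 1373 = 500 mm.

A is a table. B is a beam. A beam spans the tops of two tables. The clear span between the two tables is 500 mm.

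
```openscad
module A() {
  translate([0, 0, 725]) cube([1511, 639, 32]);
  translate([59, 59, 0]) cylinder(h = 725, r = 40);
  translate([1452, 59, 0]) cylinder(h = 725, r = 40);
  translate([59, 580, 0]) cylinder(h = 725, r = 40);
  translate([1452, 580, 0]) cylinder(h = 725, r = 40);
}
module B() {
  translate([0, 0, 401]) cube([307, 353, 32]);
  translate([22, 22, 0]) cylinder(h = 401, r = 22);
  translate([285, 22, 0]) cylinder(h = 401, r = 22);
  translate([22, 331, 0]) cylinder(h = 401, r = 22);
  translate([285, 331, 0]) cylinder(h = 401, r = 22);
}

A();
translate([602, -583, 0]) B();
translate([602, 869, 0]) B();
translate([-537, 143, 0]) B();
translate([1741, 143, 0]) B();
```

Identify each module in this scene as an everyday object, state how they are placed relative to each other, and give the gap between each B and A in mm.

Each stool's nearest face is 230 mm from the table's bounding box.

A is a table. B is a stool. Four stools sit around the table at the −y, +y, −x, +x sides. The gap between each stool and the table is 230 mm.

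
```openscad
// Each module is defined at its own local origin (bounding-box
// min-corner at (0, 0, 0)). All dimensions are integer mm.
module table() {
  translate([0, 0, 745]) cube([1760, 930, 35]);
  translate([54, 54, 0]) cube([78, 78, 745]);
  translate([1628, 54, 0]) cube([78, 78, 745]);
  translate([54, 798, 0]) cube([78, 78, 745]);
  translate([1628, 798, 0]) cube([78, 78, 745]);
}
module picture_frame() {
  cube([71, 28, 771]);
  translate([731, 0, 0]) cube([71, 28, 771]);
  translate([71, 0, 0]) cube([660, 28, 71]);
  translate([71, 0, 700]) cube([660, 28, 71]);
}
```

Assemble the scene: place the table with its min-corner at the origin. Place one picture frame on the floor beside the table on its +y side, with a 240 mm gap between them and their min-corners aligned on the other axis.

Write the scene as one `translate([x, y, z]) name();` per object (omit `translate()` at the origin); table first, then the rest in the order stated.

table();
translate([0, 1170, 0]) picture_frame();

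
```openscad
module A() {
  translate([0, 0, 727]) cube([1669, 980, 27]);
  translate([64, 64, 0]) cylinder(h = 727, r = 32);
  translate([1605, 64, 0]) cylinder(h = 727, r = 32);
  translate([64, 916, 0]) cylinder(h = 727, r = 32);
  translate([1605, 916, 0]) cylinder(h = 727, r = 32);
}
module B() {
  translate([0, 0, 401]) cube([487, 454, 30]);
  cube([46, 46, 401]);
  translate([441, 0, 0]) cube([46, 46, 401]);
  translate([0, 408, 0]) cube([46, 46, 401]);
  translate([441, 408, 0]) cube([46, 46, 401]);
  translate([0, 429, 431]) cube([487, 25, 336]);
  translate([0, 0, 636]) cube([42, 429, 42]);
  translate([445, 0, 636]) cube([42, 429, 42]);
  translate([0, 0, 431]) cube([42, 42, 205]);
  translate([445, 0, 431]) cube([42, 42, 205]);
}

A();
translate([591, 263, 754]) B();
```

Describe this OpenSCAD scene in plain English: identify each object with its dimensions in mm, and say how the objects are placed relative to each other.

A is a rectangular dining table. The top is 1669×980×27 mm with its upper surface at z = 754 mm. It stands on four round legs of 64 mm diameter, each leg's bounding box inset 32 mm from the nearest pair of top edges, running from the floor to the underside of the top.

B is a chair: 487×454 mm seat, 30 mm thick, top at z = 431 mm, on four 46 mm square corner legs flush with the seat edges. A 25 mm thick backrest slab spans the full seat width, extending 336 mm above the seat top, its back face flush with the seat's +y edge. Two armrests of 42×42 mm section run along each side from the seat's front edge to the front of the backrest, top faces 247 mm above the seat top and outer faces flush with the seat's x-edges; a 42×42 mm post under the front of each armrest stands on the seat at the front corner.

The chair is on top of the table, centred.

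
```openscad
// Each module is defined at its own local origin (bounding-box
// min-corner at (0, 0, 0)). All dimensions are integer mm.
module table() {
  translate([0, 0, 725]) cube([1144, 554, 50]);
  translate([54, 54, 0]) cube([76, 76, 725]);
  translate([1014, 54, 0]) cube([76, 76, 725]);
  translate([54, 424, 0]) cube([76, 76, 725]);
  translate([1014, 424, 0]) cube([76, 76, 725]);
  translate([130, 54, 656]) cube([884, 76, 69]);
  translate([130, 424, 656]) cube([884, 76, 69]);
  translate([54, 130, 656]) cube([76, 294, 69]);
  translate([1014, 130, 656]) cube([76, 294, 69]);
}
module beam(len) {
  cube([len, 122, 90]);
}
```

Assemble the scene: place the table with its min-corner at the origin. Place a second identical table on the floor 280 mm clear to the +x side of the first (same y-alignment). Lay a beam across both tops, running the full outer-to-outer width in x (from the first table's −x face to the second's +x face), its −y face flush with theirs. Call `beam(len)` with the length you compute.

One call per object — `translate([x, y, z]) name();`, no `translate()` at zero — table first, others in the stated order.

table();
translate([1424, 0, 0]) table();
translate([0, 0, 775]) beam(2568);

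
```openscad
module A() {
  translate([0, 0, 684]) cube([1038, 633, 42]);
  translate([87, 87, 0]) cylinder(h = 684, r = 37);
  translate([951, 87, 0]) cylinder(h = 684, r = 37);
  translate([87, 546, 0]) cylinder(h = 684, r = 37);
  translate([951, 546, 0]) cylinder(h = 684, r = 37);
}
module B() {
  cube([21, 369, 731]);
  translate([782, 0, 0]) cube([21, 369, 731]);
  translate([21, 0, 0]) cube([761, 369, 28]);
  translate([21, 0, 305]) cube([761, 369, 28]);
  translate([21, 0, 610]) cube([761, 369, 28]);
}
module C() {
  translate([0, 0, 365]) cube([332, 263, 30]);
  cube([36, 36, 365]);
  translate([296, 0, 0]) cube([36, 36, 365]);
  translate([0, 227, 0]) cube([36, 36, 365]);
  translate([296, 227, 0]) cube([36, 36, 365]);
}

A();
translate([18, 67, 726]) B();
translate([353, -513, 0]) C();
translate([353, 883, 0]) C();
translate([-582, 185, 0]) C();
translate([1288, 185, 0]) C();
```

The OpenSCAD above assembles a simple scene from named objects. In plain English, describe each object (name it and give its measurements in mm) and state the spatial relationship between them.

A is a table: top 1038 mm (x) × 633 mm (y), 42 mm thick, upper face at z = 726 mm, on four round legs of 74 mm diameter, each leg's bounding box inset 50 mm from the nearest pair of top edges, running from z = 0 to the bottom of the top.

B is a bookshelf 803 mm wide overall, 369 mm deep and 731 mm tall. The two sides are 21 mm thick vertical panels. 3 horizontal shelves of 28 mm thickness span between the inner faces of the sides; the lowest shelf sits on the floor and shelves are stacked with a clear vertical gap of 277 mm between each pair.

C is a simple wooden stool: a rectangular seat 332 mm (x) by 263 mm (y), 30 mm thick, top face at z = 395 mm, on four square legs, each 36×36 mm in cross-section. The legs rest on z = 0, each flush with a corner of the seat.

The bookshelf is on top of the table. Four stools sit around the table at the −y, +y, −x, +x sides.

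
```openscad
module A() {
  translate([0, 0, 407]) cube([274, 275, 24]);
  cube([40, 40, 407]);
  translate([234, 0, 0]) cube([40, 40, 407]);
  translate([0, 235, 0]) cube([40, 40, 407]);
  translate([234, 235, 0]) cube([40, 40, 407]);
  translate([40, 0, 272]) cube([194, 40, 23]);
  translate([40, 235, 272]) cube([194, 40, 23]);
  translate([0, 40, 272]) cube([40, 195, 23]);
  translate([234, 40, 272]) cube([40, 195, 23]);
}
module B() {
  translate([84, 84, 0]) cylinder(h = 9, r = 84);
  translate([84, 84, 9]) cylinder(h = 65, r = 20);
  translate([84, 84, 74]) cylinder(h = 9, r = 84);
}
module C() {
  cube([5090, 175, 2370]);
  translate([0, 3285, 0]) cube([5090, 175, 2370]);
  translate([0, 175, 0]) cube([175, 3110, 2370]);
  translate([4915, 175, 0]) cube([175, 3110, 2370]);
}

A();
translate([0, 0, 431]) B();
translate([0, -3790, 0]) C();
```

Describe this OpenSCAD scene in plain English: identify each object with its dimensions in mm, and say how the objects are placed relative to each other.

A is a four-legged stool. The seat is a 274×275×24 mm slab whose top surface is at z = 431 mm; four square legs, each 40×40 mm in cross-section, run from the floor (z = 0) to the underside of the seat, each flush with a corner of the seat. Four stretchers, 40 mm wide and 23 mm tall, connect adjacent legs with their undersides at z = 272 mm, each running between the inner faces of the legs it joins and aligned with the legs' outer faces on the other axis.

B is a spool: two coaxial disc flanges of radius 84 mm and thickness 9 mm, joined by a core cylinder of radius 20 mm and height 65 mm. The lower flange rests on z = 0 and the three cylinders share a vertical axis.

C is a box-shaped house frame (walls only): outside footprint 5090×3460 mm, wall height 2370 mm, wall thickness 175 mm. The two y-facing walls run the full x-width; the two x-facing walls fit between the inner faces of the y-facing walls.

The spool is on top of the stool. The house frame is on the floor beside the stool on its −y side.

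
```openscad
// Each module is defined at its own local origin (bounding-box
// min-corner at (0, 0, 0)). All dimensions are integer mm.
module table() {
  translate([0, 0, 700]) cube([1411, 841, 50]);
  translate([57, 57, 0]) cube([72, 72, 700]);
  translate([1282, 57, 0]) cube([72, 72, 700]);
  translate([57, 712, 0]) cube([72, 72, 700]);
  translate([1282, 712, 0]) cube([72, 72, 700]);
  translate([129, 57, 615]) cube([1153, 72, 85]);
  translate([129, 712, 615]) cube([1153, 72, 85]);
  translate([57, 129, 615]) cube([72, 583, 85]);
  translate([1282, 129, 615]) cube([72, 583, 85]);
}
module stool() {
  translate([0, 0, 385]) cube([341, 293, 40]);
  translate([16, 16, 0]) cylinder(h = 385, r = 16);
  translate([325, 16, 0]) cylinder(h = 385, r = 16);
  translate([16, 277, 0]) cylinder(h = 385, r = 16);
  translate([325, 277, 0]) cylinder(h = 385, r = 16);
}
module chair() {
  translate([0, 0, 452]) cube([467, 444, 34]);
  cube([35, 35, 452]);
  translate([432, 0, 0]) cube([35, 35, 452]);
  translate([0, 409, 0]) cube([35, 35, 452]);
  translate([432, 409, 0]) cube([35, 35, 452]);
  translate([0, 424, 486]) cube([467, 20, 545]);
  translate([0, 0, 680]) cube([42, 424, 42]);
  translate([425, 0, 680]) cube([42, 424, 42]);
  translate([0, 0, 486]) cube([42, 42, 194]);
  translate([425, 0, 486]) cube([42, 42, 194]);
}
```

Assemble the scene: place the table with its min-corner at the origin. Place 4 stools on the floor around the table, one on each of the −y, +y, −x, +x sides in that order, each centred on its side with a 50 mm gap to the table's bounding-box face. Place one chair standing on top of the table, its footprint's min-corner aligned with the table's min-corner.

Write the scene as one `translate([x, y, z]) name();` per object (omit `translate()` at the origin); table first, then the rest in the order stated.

table();
translate([535, -343, 0]) stool();
translate([535, 891, 0]) stool();
translate([-391, 274, 0]) stool();
translate([1461, 274, 0]) stool();
translate([0, 0, 750]) chair();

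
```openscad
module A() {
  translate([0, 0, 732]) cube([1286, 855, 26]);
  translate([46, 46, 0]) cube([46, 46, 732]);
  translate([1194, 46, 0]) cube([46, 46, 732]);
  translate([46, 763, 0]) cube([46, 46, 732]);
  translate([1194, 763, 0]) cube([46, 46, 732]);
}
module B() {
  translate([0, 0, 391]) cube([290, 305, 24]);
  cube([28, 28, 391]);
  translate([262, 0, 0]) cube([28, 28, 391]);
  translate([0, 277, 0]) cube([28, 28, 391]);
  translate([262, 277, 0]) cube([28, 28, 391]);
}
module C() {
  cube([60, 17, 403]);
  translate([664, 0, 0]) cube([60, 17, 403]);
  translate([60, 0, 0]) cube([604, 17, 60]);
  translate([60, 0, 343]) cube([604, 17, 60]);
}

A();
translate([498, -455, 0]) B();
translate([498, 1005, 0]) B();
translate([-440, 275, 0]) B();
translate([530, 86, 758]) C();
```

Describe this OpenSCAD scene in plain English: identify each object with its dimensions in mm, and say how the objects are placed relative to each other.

A is a table: top 1286 mm (x) × 855 mm (y), 26 mm thick, upper face at z = 758 mm, on four 46×46 mm square legs, each inset 46 mm from the nearest pair of top edges, running from z = 0 to the bottom of the top.

B is a four-legged stool. The seat is 290×305 mm, 24 mm thick, top at z = 415 mm. It stands on four square legs, each 28×28 mm in cross-section, from z = 0 to the seat underside, each flush with a corner of the seat.

C is a rectangular picture frame lying in the x–z plane (depth along y). The opening is 604 mm wide (x) by 283 mm tall (z), surrounded by a border 60 mm wide on all four sides. The frame is 17 mm deep and is made of two full-height vertical stiles with two horizontal rails fitted between them.

Three stools sit around the table at the −y, +y, −x sides. The picture frame is on top of the table.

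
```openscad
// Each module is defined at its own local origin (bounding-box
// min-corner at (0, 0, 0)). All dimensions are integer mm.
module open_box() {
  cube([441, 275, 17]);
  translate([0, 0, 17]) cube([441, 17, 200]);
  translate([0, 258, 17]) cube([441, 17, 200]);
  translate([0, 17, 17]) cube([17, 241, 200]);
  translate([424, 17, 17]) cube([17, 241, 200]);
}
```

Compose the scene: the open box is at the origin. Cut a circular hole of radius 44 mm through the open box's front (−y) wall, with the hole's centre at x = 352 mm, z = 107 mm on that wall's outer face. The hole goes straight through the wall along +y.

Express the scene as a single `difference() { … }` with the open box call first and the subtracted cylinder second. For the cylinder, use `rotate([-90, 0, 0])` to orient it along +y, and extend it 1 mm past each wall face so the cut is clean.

difference() {
  open_box();
  translate([352, -1, 107]) rotate([-90, 0, 0]) cylinder(h = 19, r = 44);
}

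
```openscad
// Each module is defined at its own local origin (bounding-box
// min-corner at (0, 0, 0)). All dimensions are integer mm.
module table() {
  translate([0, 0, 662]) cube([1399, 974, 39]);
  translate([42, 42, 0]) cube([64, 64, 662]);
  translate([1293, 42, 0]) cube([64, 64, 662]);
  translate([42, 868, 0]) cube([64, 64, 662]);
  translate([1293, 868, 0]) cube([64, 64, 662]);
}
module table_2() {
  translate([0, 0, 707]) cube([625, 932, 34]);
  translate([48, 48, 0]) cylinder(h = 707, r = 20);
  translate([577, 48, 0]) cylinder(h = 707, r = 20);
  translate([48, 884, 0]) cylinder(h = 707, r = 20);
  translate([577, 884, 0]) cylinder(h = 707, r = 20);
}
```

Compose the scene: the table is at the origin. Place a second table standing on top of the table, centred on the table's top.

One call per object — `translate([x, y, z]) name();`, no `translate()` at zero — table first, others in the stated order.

table();
translate([387, 21, 701]) table_2();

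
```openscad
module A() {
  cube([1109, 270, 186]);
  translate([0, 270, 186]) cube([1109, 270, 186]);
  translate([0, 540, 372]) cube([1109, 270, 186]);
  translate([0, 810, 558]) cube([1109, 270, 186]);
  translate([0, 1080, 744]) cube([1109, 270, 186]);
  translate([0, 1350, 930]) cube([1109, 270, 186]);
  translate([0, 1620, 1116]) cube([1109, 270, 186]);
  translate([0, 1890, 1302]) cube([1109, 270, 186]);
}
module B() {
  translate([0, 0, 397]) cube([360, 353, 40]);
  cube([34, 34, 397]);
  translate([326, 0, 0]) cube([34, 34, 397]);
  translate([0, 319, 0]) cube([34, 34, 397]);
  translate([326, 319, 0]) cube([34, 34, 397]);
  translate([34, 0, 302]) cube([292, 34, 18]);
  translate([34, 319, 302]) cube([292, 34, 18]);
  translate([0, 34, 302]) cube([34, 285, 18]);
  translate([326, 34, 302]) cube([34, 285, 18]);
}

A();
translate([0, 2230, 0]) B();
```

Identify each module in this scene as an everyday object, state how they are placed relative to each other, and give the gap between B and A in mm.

A is a staircase. B is a stool. The stool is on the floor beside the staircase on its +y side. The gap between the stool and the staircase is 70 mm.

The stool's nearest face is 70 mm from the staircase's +y face.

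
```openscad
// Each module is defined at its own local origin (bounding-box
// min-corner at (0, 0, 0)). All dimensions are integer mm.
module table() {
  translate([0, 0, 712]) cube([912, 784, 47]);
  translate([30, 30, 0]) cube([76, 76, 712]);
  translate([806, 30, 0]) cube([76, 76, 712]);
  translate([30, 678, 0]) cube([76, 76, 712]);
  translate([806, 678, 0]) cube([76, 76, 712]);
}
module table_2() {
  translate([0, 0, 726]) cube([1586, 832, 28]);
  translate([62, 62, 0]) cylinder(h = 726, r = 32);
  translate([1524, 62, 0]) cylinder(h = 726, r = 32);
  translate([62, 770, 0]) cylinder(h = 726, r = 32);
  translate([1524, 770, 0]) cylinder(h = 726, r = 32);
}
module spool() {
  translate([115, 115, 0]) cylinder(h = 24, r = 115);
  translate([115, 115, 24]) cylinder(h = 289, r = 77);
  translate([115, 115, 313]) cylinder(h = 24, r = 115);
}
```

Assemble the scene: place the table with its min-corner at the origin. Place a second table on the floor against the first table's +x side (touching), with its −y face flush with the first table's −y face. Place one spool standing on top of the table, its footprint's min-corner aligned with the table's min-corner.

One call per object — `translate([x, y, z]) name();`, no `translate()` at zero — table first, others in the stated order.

table();
translate([912, 0, 0]) table_2();
translate([0, 0, 759]) spool();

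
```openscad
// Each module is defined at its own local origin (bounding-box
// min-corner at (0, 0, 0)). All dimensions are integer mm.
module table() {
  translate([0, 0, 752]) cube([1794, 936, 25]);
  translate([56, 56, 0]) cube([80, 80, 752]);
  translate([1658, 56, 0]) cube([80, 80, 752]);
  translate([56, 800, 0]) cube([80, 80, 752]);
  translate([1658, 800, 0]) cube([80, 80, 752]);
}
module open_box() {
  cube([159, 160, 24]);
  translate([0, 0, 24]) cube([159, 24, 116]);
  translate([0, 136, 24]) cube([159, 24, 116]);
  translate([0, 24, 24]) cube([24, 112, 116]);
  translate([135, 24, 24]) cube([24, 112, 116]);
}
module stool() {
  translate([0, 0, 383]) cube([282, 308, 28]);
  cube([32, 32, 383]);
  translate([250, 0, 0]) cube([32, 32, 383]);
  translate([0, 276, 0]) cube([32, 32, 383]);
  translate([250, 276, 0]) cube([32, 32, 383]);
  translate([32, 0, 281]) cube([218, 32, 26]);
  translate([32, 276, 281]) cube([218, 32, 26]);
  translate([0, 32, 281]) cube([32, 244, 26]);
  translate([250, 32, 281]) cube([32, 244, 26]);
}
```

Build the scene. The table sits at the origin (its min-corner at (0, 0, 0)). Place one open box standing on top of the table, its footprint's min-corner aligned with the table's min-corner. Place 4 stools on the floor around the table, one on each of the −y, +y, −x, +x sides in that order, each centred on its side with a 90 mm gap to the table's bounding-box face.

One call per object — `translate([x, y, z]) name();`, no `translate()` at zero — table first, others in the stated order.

table();
translate([0, 0, 777]) open_box();
translate([756, -398, 0]) stool();
translate([756, 1026, 0]) stool();
translate([-372, 314, 0]) stool();
translate([1884, 314, 0]) stool();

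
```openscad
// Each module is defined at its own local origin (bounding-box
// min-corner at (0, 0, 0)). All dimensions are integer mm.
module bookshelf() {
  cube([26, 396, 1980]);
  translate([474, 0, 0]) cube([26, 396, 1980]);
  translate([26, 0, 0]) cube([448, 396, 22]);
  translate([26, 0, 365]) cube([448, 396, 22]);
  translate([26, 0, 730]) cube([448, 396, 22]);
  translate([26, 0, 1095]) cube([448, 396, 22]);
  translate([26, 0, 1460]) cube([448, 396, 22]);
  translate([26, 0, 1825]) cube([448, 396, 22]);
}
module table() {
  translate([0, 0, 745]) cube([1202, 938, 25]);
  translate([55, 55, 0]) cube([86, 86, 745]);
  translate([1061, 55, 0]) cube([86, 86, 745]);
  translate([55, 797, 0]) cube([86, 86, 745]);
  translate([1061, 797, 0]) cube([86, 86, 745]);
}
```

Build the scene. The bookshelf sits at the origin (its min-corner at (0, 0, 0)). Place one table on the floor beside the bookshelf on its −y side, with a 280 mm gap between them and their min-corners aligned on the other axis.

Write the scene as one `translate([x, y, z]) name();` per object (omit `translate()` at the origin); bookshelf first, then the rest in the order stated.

bookshelf();
translate([0, -1218, 0]) table();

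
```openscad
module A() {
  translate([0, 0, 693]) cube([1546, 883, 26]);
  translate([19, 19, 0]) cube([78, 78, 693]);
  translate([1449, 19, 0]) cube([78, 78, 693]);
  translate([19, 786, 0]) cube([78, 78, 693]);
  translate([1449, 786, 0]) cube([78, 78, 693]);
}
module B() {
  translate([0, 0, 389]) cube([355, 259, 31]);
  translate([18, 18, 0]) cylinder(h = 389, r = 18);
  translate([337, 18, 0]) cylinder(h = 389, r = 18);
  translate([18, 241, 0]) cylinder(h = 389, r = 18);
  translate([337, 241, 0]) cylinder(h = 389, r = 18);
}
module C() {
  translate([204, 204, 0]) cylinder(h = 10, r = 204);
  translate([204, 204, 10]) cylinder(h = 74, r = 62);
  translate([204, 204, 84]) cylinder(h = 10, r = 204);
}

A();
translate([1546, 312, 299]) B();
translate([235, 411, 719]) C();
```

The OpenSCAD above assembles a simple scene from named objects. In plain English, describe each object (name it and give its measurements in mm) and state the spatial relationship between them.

A is a table with a 1546×883 mm rectangular top, 26 mm thick, top surface at z = 719 mm, supported by four 78×78 mm square legs, each inset 19 mm from the nearest pair of top edges, running from the floor.

B is a simple wooden stool: a rectangular seat 355 mm (x) by 259 mm (y), 31 mm thick, top face at z = 420 mm, on four round legs, each 36 mm in diameter. The legs rest on z = 0, each leg's axis is inset half a diameter from the nearest pair of seat edges (so the leg's bounding box is flush with the corner).

C is a spool: two coaxial disc flanges of radius 204 mm and thickness 10 mm, joined by a core cylinder of radius 62 mm and height 74 mm. The lower flange rests on z = 0 and the three cylinders share a vertical axis.

The stool is beside the table with their tops flush at z = 719. The spool is on top of the table.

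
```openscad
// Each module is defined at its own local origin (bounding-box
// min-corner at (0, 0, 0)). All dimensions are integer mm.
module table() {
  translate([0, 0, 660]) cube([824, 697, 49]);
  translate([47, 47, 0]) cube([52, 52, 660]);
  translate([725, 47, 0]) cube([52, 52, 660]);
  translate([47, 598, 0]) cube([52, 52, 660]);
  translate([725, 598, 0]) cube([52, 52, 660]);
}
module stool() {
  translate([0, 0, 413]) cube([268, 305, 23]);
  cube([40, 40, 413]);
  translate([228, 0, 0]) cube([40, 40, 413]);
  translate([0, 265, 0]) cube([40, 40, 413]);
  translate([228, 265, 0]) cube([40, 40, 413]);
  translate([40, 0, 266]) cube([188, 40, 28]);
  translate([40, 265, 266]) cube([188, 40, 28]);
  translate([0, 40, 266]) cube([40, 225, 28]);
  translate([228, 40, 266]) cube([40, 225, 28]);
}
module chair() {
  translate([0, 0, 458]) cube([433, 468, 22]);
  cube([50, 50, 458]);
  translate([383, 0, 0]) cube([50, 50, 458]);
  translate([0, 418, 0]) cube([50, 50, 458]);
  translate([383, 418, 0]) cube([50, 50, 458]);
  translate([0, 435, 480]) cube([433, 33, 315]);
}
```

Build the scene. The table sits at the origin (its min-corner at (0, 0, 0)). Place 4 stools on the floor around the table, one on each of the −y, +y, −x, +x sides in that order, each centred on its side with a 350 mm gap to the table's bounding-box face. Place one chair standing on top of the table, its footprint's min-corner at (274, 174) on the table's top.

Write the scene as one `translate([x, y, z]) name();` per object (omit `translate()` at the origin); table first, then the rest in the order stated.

table();
translate([278, -655, 0]) stool();
translate([278, 1047, 0]) stool();
translate([-618, 196, 0]) stool();
translate([1174, 196, 0]) stool();
translate([274, 174, 709]) chair();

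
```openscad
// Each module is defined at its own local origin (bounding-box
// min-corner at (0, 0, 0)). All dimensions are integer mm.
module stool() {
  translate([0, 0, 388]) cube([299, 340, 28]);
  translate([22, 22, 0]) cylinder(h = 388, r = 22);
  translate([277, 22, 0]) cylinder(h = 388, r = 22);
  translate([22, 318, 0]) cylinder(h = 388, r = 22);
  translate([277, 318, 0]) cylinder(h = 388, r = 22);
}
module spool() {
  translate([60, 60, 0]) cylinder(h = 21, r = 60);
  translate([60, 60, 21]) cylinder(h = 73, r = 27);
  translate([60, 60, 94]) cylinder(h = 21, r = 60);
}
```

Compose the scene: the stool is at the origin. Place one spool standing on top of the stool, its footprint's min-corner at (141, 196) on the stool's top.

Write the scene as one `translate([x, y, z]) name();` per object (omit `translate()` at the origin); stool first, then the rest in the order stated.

stool();
translate([141, 196, 416]) spool();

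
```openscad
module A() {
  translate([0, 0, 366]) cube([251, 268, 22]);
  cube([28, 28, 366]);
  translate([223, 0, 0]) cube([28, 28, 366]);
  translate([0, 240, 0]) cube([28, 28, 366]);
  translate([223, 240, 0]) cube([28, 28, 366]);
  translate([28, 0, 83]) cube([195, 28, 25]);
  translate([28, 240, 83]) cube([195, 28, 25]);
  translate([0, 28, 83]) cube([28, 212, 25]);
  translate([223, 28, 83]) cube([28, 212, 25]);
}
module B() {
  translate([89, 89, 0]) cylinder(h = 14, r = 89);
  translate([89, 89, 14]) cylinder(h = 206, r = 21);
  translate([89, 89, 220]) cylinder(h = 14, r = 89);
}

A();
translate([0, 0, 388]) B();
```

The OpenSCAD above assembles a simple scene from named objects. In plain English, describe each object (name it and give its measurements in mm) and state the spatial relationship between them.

A is a four-legged stool. The seat is 251×268 mm, 22 mm thick, top at z = 388 mm. It stands on four square legs, each 28×28 mm in cross-section, from z = 0 to the seat underside, each flush with a corner of the seat. Four stretchers, 28 mm wide and 25 mm tall, connect adjacent legs with their undersides at z = 83 mm, each running between the inner faces of the legs it joins and aligned with the legs' outer faces on the other axis.

B is a spool: two coaxial disc flanges of radius 89 mm and thickness 14 mm, joined by a core cylinder of radius 21 mm and height 206 mm. The lower flange rests on z = 0 and the three cylinders share a vertical axis.

The spool is on top of the stool.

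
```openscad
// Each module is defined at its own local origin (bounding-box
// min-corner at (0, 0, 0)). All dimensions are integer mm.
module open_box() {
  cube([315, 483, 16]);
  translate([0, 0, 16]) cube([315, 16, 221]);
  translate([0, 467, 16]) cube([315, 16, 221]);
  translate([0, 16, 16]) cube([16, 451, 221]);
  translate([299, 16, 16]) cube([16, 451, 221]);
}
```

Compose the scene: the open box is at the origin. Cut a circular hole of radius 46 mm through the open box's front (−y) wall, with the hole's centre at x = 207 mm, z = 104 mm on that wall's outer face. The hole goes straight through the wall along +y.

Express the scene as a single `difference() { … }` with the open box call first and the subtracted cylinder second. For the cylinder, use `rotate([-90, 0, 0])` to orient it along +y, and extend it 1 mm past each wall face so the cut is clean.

difference() {
  open_box();
  translate([207, -1, 104]) rotate([-90, 0, 0]) cylinder(h = 18, r = 46);
}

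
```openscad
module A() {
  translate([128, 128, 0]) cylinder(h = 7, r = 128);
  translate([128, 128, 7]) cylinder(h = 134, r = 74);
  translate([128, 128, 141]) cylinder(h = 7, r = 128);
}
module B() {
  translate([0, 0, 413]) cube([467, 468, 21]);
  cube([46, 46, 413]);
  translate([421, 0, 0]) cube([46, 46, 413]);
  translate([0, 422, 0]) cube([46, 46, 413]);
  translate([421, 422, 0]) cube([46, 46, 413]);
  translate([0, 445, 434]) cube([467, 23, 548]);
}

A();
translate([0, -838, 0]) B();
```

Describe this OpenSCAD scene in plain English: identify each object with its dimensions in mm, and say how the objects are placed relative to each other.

A is a spool: two coaxial disc flanges of radius 128 mm and thickness 7 mm, joined by a core cylinder of radius 74 mm and height 134 mm. The lower flange rests on z = 0 and the three cylinders share a vertical axis.

B is a chair. The seat is a 467×468×21 mm slab with its top at z = 434 mm, on four 46×46 mm corner legs (flush with the seat edges, standing on z = 0). A flat backrest 23 mm thick, 548 mm tall, spans the full seat width and rises from the seat top along its +y edge, rear face flush with the rear of the seat.

The chair is on the floor beside the spool on its −y side.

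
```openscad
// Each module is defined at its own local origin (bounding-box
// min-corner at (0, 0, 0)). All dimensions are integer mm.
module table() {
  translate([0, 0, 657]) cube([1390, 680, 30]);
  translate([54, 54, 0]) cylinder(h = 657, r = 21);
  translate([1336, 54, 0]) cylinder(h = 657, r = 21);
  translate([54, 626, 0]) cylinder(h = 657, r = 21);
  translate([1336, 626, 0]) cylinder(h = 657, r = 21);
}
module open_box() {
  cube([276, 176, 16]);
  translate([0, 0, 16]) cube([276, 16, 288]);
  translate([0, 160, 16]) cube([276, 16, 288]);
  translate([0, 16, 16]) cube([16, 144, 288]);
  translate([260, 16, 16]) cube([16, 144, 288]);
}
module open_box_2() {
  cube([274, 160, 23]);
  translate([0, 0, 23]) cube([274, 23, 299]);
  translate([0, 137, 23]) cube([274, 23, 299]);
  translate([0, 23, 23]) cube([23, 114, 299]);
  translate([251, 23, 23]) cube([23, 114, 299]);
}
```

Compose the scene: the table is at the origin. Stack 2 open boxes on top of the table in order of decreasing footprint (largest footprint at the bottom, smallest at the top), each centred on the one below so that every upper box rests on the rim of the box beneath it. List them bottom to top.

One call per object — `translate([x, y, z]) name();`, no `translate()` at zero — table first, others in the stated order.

table();
translate([557, 252, 687]) open_box();
translate([558, 260, 991]) open_box_2();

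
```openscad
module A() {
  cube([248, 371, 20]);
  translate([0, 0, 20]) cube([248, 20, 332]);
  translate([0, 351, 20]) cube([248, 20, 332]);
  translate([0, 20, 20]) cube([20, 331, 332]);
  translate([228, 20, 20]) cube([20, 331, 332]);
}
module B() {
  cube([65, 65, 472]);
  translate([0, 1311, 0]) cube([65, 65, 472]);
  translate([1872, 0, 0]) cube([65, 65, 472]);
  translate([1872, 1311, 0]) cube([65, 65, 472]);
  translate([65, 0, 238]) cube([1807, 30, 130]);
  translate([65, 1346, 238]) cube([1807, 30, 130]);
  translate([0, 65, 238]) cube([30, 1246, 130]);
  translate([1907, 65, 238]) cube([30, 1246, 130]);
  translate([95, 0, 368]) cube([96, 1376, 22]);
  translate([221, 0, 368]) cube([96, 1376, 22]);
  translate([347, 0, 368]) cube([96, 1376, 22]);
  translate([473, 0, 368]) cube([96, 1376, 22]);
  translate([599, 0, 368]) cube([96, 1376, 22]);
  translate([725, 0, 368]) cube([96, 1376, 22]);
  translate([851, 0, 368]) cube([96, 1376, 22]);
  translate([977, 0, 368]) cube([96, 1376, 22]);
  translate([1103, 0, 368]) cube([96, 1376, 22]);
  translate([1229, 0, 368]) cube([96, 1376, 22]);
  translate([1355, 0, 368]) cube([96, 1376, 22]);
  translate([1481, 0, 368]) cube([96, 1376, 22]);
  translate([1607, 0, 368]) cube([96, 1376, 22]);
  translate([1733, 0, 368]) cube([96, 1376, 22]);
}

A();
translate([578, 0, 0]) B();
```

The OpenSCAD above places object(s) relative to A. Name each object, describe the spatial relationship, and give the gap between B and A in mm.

A is an open box. B is a bed frame. The bed frame is on the floor beside the open box on its +x side. The gap between the bed frame and the open box is 330 mm.

The bed frame's nearest face is 330 mm from the open box's +x face.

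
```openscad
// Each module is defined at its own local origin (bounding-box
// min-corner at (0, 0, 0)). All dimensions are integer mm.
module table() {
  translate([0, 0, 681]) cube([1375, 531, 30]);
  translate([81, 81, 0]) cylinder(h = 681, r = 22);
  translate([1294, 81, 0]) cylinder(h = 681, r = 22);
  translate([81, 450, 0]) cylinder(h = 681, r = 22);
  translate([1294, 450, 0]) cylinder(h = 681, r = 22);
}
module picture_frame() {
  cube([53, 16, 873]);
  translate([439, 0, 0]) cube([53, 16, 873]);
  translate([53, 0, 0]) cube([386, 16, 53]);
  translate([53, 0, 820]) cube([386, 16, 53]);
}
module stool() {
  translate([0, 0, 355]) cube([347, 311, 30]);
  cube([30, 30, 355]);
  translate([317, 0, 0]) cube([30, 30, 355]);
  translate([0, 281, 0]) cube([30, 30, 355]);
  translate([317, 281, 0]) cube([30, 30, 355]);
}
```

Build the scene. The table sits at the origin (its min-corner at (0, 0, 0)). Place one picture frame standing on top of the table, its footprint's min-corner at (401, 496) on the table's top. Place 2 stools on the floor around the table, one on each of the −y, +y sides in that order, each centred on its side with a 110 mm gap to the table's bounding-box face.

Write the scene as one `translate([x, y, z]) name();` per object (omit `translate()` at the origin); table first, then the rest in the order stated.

table();
translate([401, 496, 711]) picture_frame();
translate([514, -421, 0]) stool();
translate([514, 641, 0]) stool();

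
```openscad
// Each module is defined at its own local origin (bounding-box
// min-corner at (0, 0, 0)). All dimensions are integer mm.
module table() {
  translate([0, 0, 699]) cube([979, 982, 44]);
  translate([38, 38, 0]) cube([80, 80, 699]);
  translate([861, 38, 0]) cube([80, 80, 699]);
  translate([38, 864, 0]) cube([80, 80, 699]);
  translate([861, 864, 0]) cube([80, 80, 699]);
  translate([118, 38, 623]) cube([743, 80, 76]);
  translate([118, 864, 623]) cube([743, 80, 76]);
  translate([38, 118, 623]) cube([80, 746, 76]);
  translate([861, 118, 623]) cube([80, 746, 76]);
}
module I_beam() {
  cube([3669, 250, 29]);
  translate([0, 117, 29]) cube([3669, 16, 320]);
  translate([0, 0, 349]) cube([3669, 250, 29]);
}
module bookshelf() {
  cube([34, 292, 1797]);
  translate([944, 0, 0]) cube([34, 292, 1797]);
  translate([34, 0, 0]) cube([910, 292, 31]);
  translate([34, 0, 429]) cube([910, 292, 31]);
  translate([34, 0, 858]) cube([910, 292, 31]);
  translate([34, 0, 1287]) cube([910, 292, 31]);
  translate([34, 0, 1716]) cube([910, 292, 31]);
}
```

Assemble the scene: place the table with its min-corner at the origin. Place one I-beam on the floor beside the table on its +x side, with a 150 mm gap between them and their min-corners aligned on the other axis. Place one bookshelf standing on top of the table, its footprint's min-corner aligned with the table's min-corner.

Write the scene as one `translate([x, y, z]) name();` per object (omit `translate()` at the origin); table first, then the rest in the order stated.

table();
translate([1129, 0, 0]) I_beam();
translate([0, 0, 743]) bookshelf();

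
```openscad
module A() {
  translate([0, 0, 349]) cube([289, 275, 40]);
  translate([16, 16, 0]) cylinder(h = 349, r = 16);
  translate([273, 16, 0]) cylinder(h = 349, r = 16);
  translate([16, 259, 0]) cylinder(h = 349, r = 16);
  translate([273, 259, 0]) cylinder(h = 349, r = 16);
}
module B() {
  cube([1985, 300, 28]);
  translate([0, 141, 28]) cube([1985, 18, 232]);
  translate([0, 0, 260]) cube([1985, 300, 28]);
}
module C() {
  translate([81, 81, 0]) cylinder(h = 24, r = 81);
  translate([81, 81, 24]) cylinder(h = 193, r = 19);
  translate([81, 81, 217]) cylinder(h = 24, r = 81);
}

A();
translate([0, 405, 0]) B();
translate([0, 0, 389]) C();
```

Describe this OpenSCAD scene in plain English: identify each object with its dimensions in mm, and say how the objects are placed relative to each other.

A is a simple wooden stool: a rectangular seat 289 mm (x) by 275 mm (y), 40 mm thick, top face at z = 389 mm, on four round legs, each 32 mm in diameter. The legs rest on z = 0, each leg's axis is inset half a diameter from the nearest pair of seat edges (so the leg's bounding box is flush with the corner).

B is an I-beam lying along x, 1985 mm long. Overall section height 288 mm. Two flanges 300 mm wide (y) and 28 mm thick, one on the floor and one at the top; a web 18 mm thick runs between them, centred on the flange width.

C is a spool: two coaxial disc flanges of radius 81 mm and thickness 24 mm, joined by a core cylinder of radius 19 mm and height 193 mm. The lower flange rests on z = 0 and the three cylinders share a vertical axis.

The I-beam is on the floor beside the stool on its +y side. The spool is on top of the stool.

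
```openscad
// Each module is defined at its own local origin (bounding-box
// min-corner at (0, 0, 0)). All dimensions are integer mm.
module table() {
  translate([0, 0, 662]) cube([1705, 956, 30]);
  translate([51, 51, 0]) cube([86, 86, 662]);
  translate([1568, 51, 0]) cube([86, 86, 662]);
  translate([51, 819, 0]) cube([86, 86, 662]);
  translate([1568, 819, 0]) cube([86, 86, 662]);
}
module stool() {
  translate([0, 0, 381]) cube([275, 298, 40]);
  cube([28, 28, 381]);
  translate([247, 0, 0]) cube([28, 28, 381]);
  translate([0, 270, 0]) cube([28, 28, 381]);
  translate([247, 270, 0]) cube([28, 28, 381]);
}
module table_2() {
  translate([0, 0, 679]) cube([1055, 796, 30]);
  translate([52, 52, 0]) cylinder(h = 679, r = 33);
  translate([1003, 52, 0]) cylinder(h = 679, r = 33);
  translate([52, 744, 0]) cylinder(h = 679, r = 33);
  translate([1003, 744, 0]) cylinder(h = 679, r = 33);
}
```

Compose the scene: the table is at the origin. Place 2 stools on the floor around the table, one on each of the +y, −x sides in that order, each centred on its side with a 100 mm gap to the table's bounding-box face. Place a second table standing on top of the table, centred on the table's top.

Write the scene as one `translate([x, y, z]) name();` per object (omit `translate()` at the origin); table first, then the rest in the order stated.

table();
translate([715, 1056, 0]) stool();
translate([-375, 329, 0]) stool();
translate([325, 80, 692]) table_2();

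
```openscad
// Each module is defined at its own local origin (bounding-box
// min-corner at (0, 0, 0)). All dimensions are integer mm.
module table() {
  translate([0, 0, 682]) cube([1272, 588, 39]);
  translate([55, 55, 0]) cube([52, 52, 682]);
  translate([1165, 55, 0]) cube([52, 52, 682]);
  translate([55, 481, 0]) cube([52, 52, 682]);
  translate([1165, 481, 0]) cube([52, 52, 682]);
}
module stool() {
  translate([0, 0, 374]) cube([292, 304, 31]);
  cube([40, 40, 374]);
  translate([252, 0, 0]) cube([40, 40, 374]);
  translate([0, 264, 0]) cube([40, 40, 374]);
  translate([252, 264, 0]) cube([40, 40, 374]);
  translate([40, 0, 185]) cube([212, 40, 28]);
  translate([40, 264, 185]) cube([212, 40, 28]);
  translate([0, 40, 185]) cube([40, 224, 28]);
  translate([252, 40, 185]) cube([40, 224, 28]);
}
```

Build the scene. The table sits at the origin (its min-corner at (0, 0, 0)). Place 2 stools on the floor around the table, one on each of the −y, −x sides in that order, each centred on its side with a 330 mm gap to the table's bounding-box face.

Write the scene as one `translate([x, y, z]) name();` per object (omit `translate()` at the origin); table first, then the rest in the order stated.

table();
translate([490, -634, 0]) stool();
translate([-622, 142, 0]) stool();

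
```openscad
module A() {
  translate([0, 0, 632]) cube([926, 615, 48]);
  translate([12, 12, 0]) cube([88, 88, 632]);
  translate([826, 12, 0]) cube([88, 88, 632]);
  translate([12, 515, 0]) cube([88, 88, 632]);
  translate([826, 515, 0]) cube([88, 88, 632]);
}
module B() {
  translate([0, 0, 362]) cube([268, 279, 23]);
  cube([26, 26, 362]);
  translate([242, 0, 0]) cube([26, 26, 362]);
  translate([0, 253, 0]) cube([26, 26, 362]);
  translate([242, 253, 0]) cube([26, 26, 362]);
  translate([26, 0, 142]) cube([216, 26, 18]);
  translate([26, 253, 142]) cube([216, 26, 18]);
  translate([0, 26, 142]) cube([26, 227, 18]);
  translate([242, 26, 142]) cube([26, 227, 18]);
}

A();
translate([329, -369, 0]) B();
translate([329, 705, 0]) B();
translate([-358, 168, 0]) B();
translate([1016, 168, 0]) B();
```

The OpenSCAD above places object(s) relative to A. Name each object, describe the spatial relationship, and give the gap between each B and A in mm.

Each stool's nearest face is 90 mm from the table's bounding box.

A is a table. B is a stool. Four stools sit around the table at the −y, +y, −x, +x sides. The gap between each stool and the table is 90 mm.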